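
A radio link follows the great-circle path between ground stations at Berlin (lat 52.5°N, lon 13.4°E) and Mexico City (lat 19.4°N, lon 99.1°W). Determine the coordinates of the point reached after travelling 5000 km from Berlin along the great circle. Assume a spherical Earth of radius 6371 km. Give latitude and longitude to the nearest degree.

≈ lat 51°N, lon 62°W

Write both endpoints as unit vectors p₁, p₂ with components (cos φ cos λ, cos φ sin λ, sin φ).
The central angle between the endpoints is δ = arccos(p₁·p₂) ≈ 1.527 rad (87.5°). The total great-circle distance is δ·R ≈ 1.527 × 6371 ≈ 9728 km, so the target fraction is f = 5000/9728 ≈ 0.514.
Interpolate at f ≈ 0.514 with slerp weights a = sin((1−f)δ)/sin δ ≈ 0.677, b = sin(fδ)/sin δ ≈ 0.707.
p = a·p₁ + b·p₂ ≈ (0.295, -0.563, 0.772); φ = arcsin(p_z) ≈ 50.51°, λ = atan2(p_y, p_x) ≈ -62.35°.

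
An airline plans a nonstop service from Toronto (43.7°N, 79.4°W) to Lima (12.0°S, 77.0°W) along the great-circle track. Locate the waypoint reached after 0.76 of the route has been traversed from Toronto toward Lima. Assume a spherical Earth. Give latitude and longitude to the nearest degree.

≈ 1°N, 77°W

Write both endpoints as unit vectors p₁, p₂ with components (cos φ cos λ, cos φ sin λ, sin φ).
The central angle between the endpoints is δ = arccos(p₁·p₂) ≈ 0.973 rad (55.7°).
Interpolate at f = 0.76 with slerp weights a = sin((1−f)δ)/sin δ ≈ 0.280, b = sin(fδ)/sin δ ≈ 0.815.
p = a·p₁ + b·p₂ ≈ (0.217, -0.976, 0.024); φ = arcsin(p_z) ≈ 1.37°, λ = atan2(p_y, p_x) ≈ -77.49°.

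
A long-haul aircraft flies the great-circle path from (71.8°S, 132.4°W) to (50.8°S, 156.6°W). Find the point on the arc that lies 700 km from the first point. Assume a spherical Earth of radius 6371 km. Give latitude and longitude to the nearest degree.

The haversine formula gives a central angle δ ≈ 0.412 rad (23.6°) between the endpoints. The total great-circle distance is δ·R ≈ 0.412 × 6371 ≈ 2626 km, so the target fraction is f = 700/2626 ≈ 0.267.
Interpolate at f ≈ 0.267 with slerp weights a = sin((1−f)δ)/sin δ ≈ 0.743, b = sin(fδ)/sin δ ≈ 0.274.
p = a·p₁ + b·p₂ ≈ (-0.315, -0.240, -0.918); φ = arcsin(p_z) ≈ -66.65°, λ = atan2(p_y, p_x) ≈ -142.71°.

≈ (67°S, 143°W)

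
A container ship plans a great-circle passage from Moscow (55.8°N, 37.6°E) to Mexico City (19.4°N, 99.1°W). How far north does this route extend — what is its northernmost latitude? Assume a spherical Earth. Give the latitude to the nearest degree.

The great circle lies in the plane with unit normal n̂ = (p₁ × p₂)/|p₁ × p₂|.
Here n̂_z ≈ -0.366; the vertex latitude is φ_max = arccos|n̂_z| ≈ 68.5°.
Check via Clairaut: cos φ_max = |cos φ₁| · sin C = cos(55.8°)·sin(40.6°) ≈ 0.366, again giving ≈ 68.5°.

≈ 69°N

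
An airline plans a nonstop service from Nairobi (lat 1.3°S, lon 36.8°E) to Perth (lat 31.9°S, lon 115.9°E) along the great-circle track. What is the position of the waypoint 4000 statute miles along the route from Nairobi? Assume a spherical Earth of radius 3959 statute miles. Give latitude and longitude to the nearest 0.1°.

≈ lat 27.6°S, lon 90.8°E

Write both endpoints as unit vectors p₁, p₂ with components (cos φ cos λ, cos φ sin λ, sin φ).
The central angle between the endpoints is δ = arccos(p₁·p₂) ≈ 1.397 rad (80.1°). The total great-circle distance is δ·R ≈ 1.397 × 3959 ≈ 5532 mi, so the target fraction is f = 4000/5532 ≈ 0.723.
Interpolate at f ≈ 0.723 with slerp weights a = sin((1−f)δ)/sin δ ≈ 0.383, b = sin(fδ)/sin δ ≈ 0.860.
p = a·p₁ + b·p₂ ≈ (-0.012, 0.886, -0.463); φ = arcsin(p_z) ≈ -27.59°, λ = atan2(p_y, p_x) ≈ 90.78°.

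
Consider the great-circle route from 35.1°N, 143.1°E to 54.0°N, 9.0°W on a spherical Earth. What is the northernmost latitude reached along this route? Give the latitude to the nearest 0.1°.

≈ 77.0°N

The great circle lies in the plane with unit normal n̂ = (p₁ × p₂)/|p₁ × p₂|.
Here n̂_z ≈ -0.225; the vertex latitude is φ_max = arccos|n̂_z| ≈ 77.0°.
Check via Clairaut: cos φ_max = |cos φ₁| · sin C = cos(35.1°)·sin(16.0°) ≈ 0.225, again giving ≈ 77.0°.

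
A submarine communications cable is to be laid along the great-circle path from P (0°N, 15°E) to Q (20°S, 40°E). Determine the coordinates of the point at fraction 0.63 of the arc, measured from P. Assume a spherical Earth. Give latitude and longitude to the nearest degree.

Convert each endpoint to a unit vector on the sphere (x = cos φ cos λ, y = cos φ sin λ, z = sin φ).
The central angle between the endpoints is δ = arccos(p₁·p₂) ≈ 0.552 rad (31.6°).
Interpolate at f = 0.63 with slerp weights a = sin((1−f)δ)/sin δ ≈ 0.387, b = sin(fδ)/sin δ ≈ 0.650.
p = a·p₁ + b·p₂ ≈ (0.841, 0.493, -0.222); φ = arcsin(p_z) ≈ -12.84°, λ = atan2(p_y, p_x) ≈ 30.35°.

≈ (13°S, 30°E)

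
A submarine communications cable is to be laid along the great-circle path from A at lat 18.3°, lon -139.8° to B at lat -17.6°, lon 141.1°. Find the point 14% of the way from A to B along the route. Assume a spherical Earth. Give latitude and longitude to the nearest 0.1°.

≈ lat 13.8°, lon -151.4°

From cos δ = sin φ₁ sin φ₂ + cos φ₁ cos φ₂ cos Δλ, the central angle is δ ≈ 1.495 rad (85.6°).
Interpolate at f = 0.14 with slerp weights a = sin((1−f)δ)/sin δ ≈ 0.962, b = sin(fδ)/sin δ ≈ 0.208.
p = a·p₁ + b·p₂ ≈ (-0.852, -0.465, 0.239); φ = arcsin(p_z) ≈ 13.84°, λ = atan2(p_y, p_x) ≈ -151.38°.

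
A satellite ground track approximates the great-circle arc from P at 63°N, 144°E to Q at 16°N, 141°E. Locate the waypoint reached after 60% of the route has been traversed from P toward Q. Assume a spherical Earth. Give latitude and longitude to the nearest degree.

Convert each endpoint to a unit vector on the sphere (x = cos φ cos λ, y = cos φ sin λ, z = sin φ).
The central angle between the endpoints is δ = arccos(p₁·p₂) ≈ 0.821 rad (47.0°).
Interpolate at f = 0.60 with slerp weights a = sin((1−f)δ)/sin δ ≈ 0.441, b = sin(fδ)/sin δ ≈ 0.646.
p = a·p₁ + b·p₂ ≈ (-0.645, 0.509, 0.571); φ = arcsin(p_z) ≈ 34.81°, λ = atan2(p_y, p_x) ≈ 141.73°.

≈ 35°N, 142°E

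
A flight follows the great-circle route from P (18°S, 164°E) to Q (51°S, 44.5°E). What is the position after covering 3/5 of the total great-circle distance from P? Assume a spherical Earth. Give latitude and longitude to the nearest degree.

≈ (56°S, 109°E)

The haversine formula gives a central angle δ ≈ 1.625 rad (93.1°) between the endpoints.
Interpolate at f = 3/5 with slerp weights a = sin((1−f)δ)/sin δ ≈ 0.606, b = sin(fδ)/sin δ ≈ 0.829.
p = a·p₁ + b·p₂ ≈ (-0.182, 0.525, -0.832); φ = arcsin(p_z) ≈ -56.27°, λ = atan2(p_y, p_x) ≈ 109.14°.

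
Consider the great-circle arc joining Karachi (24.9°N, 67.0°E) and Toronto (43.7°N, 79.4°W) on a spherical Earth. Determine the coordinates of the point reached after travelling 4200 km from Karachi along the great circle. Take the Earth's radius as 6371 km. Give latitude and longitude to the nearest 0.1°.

From cos δ = sin φ₁ sin φ₂ + cos φ₁ cos φ₂ cos Δλ, the central angle is δ ≈ 1.829 rad (104.8°). The total great-circle distance is δ·R ≈ 1.829 × 6371 ≈ 11652 km, so the target fraction is f = 4200/11652 ≈ 0.360.
Interpolate at f ≈ 0.360 with slerp weights a = sin((1−f)δ)/sin δ ≈ 0.952, b = sin(fδ)/sin δ ≈ 0.634.
p = a·p₁ + b·p₂ ≈ (0.422, 0.345, 0.839); φ = arcsin(p_z) ≈ 56.99°, λ = atan2(p_y, p_x) ≈ 39.27°.

≈ 57.0°N, 39.3°E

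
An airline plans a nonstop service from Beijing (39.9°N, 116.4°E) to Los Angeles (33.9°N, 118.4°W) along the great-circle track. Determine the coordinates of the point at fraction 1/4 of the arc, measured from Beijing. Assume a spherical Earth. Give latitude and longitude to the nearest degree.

≈ (54°N, 143°E)

Write both endpoints as unit vectors p₁, p₂ with components (cos φ cos λ, cos φ sin λ, sin φ).
The central angle between the endpoints is δ = arccos(p₁·p₂) ≈ 1.580 rad (90.5°).
Interpolate at f = 1/4 with slerp weights a = sin((1−f)δ)/sin δ ≈ 0.927, b = sin(fδ)/sin δ ≈ 0.385.
p = a·p₁ + b·p₂ ≈ (-0.468, 0.356, 0.809); φ = arcsin(p_z) ≈ 54.00°, λ = atan2(p_y, p_x) ≈ 142.76°.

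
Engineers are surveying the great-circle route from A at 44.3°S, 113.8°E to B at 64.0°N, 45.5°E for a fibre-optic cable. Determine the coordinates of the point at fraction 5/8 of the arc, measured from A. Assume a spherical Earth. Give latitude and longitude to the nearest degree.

Write both endpoints as unit vectors p₁, p₂ with components (cos φ cos λ, cos φ sin λ, sin φ).
The central angle between the endpoints is δ = arccos(p₁·p₂) ≈ 2.108 rad (120.8°).
Interpolate at f = 5/8 with slerp weights a = sin((1−f)δ)/sin δ ≈ 0.827, b = sin(fδ)/sin δ ≈ 1.127.
p = a·p₁ + b·p₂ ≈ (0.107, 0.894, 0.435); φ = arcsin(p_z) ≈ 25.79°, λ = atan2(p_y, p_x) ≈ 83.16°.

≈ 26°N, 83°E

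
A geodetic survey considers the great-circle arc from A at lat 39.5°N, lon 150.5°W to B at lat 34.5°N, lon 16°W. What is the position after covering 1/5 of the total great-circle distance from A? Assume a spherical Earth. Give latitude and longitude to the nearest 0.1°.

From cos δ = sin φ₁ sin φ₂ + cos φ₁ cos φ₂ cos Δλ, the central angle is δ ≈ 1.656 rad (94.9°).
Interpolate at f = 1/5 with slerp weights a = sin((1−f)δ)/sin δ ≈ 0.974, b = sin(fδ)/sin δ ≈ 0.326.
p = a·p₁ + b·p₂ ≈ (-0.395, -0.444, 0.804); φ = arcsin(p_z) ≈ 53.53°, λ = atan2(p_y, p_x) ≈ -131.67°.

≈ lat 53.5°N, lon 131.7°W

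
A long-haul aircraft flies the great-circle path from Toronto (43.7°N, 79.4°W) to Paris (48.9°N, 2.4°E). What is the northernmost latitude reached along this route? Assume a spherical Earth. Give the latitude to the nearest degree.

≈ 54°N

The great circle lies in the plane with unit normal n̂ = (p₁ × p₂)/|p₁ × p₂|.
Here n̂_z ≈ +0.582; the vertex latitude is φ_max = arccos|n̂_z| ≈ 54.4°.
Check via Clairaut: cos φ_max = |cos φ₁| · sin C = cos(43.7°)·sin(53.6°) ≈ 0.582, again giving ≈ 54.4°.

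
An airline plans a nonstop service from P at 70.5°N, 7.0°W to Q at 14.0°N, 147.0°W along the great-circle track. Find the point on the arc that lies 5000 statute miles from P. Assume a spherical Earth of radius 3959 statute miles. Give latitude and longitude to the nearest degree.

≈ 32°N, 142°W

The haversine formula gives a central angle δ ≈ 1.591 rad (91.1°) between the endpoints. The total great-circle distance is δ·R ≈ 1.591 × 3959 ≈ 6298 mi, so the target fraction is f = 5000/6298 ≈ 0.794.
Interpolate at f ≈ 0.794 with slerp weights a = sin((1−f)δ)/sin δ ≈ 0.322, b = sin(fδ)/sin δ ≈ 0.953.
p = a·p₁ + b·p₂ ≈ (-0.669, -0.517, 0.534); φ = arcsin(p_z) ≈ 32.29°, λ = atan2(p_y, p_x) ≈ -142.31°.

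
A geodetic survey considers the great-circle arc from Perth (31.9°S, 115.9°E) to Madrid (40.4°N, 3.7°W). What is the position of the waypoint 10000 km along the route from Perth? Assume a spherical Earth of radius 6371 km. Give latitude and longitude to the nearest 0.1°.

From cos δ = sin φ₁ sin φ₂ + cos φ₁ cos φ₂ cos Δλ, the central angle is δ ≈ 2.294 rad (131.4°). The total great-circle distance is δ·R ≈ 2.294 × 6371 ≈ 14615 km, so the target fraction is f = 10000/14615 ≈ 0.684.
Interpolate at f ≈ 0.684 with slerp weights a = sin((1−f)δ)/sin δ ≈ 0.884, b = sin(fδ)/sin δ ≈ 1.334.
p = a·p₁ + b·p₂ ≈ (0.686, 0.610, 0.397); φ = arcsin(p_z) ≈ 23.42°, λ = atan2(p_y, p_x) ≈ 41.63°.

≈ (23.4°N, 41.6°E)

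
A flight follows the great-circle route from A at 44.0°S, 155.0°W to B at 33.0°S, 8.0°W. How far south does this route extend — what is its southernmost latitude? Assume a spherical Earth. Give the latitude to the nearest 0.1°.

The great circle lies in the plane with unit normal n̂ = (p₁ × p₂)/|p₁ × p₂|.
Here n̂_z ≈ +0.331; the vertex latitude is φ_max = arccos|n̂_z| ≈ 70.7°.
Check via Clairaut: cos φ_max = |cos φ₁| · sin C = cos(44.0°)·sin(152.6°) ≈ 0.331, again giving ≈ 70.7°.

≈ 70.7°S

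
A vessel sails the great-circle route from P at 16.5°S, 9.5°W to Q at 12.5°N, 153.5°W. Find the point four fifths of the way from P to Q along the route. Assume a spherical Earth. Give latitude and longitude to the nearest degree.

≈ 6°N, 125°W

From cos δ = sin φ₁ sin φ₂ + cos φ₁ cos φ₂ cos Δλ, the central angle is δ ≈ 2.530 rad (145.0°).
Interpolate at f = 4/5 with slerp weights a = sin((1−f)δ)/sin δ ≈ 0.844, b = sin(fδ)/sin δ ≈ 1.566.
p = a·p₁ + b·p₂ ≈ (-0.570, -0.816, 0.099); φ = arcsin(p_z) ≈ 5.69°, λ = atan2(p_y, p_x) ≈ -124.93°.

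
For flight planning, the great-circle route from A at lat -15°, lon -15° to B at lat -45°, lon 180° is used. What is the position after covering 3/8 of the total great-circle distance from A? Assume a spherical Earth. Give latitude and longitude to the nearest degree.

≈ lat -58°, lon -31°

From cos δ = sin φ₁ sin φ₂ + cos φ₁ cos φ₂ cos Δλ, the central angle is δ ≈ 2.068 rad (118.5°).
Interpolate at f = 3/8 with slerp weights a = sin((1−f)δ)/sin δ ≈ 1.094, b = sin(fδ)/sin δ ≈ 0.796.
p = a·p₁ + b·p₂ ≈ (0.457, -0.273, -0.846); φ = arcsin(p_z) ≈ -57.80°, λ = atan2(p_y, p_x) ≈ -30.87°.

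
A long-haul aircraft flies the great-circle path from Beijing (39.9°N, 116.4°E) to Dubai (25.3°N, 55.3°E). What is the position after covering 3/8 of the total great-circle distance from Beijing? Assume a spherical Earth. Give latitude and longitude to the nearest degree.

Write both endpoints as unit vectors p₁, p₂ with components (cos φ cos λ, cos φ sin λ, sin φ).
The central angle between the endpoints is δ = arccos(p₁·p₂) ≈ 0.916 rad (52.5°).
Interpolate at f = 3/8 with slerp weights a = sin((1−f)δ)/sin δ ≈ 0.683, b = sin(fδ)/sin δ ≈ 0.425.
p = a·p₁ + b·p₂ ≈ (-0.014, 0.785, 0.620); φ = arcsin(p_z) ≈ 38.28°, λ = atan2(p_y, p_x) ≈ 91.05°.

≈ 38°N, 91°E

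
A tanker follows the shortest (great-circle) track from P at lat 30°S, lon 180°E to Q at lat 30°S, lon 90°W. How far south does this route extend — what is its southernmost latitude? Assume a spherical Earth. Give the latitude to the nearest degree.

≈ 39°S

The great circle lies in the plane with unit normal n̂ = (p₁ × p₂)/|p₁ × p₂|.
Here n̂_z ≈ +0.775; the vertex latitude is φ_max = arccos|n̂_z| ≈ 39.2°.
Check via Clairaut: cos φ_max = |cos φ₁| · sin C = cos(30.0°)·sin(116.6°) ≈ 0.775, again giving ≈ 39.2°.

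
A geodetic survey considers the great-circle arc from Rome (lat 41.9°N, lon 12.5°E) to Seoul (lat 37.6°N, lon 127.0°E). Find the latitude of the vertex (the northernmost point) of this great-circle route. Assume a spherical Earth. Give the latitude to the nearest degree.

≈ 57°N

The great circle lies in the plane with unit normal n̂ = (p₁ × p₂)/|p₁ × p₂|.
Here n̂_z ≈ +0.544; the vertex latitude is φ_max = arccos|n̂_z| ≈ 57.1°.
Check via Clairaut: cos φ_max = |cos φ₁| · sin C = cos(41.9°)·sin(46.9°) ≈ 0.544, again giving ≈ 57.1°.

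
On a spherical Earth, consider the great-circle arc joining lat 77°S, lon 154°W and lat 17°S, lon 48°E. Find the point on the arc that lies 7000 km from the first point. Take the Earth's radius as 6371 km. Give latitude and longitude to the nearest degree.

≈ lat 39°S, lon 50°E

Write both endpoints as unit vectors p₁, p₂ with components (cos φ cos λ, cos φ sin λ, sin φ).
The central angle between the endpoints is δ = arccos(p₁·p₂) ≈ 1.485 rad (85.1°). The total great-circle distance is δ·R ≈ 1.485 × 6371 ≈ 9463 km, so the target fraction is f = 7000/9463 ≈ 0.740.
Interpolate at f ≈ 0.740 with slerp weights a = sin((1−f)δ)/sin δ ≈ 0.378, b = sin(fδ)/sin δ ≈ 0.894.
p = a·p₁ + b·p₂ ≈ (0.495, 0.598, -0.630); φ = arcsin(p_z) ≈ -39.05°, λ = atan2(p_y, p_x) ≈ 50.35°.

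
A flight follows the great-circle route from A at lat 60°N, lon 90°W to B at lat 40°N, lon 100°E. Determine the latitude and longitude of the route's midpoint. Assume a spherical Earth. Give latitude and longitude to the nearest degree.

≈ lat 79°N, lon 118°E

Write both endpoints as unit vectors p₁, p₂ with components (cos φ cos λ, cos φ sin λ, sin φ).
The central angle between the endpoints is δ = arccos(p₁·p₂) ≈ 1.390 rad (79.7°).
Interpolate at f = 1/2 with slerp weights a = sin((1−f)δ)/sin δ ≈ 0.651, b = sin(fδ)/sin δ ≈ 0.651.
p = a·p₁ + b·p₂ ≈ (-0.087, 0.166, 0.982); φ = arcsin(p_z) ≈ 79.23°, λ = atan2(p_y, p_x) ≈ 117.60°.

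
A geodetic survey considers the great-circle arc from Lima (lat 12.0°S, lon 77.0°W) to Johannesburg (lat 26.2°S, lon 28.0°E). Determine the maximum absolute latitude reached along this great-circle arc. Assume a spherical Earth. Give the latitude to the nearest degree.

The great circle lies in the plane with unit normal n̂ = (p₁ × p₂)/|p₁ × p₂|.
Here n̂_z ≈ +0.856; the vertex latitude is φ_max = arccos|n̂_z| ≈ 31.2°.

≈ 31°S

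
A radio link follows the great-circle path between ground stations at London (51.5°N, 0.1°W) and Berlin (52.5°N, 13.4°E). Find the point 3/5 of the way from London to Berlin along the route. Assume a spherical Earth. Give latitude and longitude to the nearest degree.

Convert each endpoint to a unit vector on the sphere (x = cos φ cos λ, y = cos φ sin λ, z = sin φ).
The central angle between the endpoints is δ = arccos(p₁·p₂) ≈ 0.146 rad (8.4°).
Interpolate at f = 3/5 with slerp weights a = sin((1−f)δ)/sin δ ≈ 0.401, b = sin(fδ)/sin δ ≈ 0.601.
p = a·p₁ + b·p₂ ≈ (0.606, 0.084, 0.791); φ = arcsin(p_z) ≈ 52.29°, λ = atan2(p_y, p_x) ≈ 7.93°.

≈ 52°N, 8°E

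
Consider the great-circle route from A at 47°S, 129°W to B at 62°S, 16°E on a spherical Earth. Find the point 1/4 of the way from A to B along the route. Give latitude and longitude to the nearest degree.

≈ 63°S, 118°W

Write both endpoints as unit vectors p₁, p₂ with components (cos φ cos λ, cos φ sin λ, sin φ).
The central angle between the endpoints is δ = arccos(p₁·p₂) ≈ 1.177 rad (67.5°).
Interpolate at f = 1/4 with slerp weights a = sin((1−f)δ)/sin δ ≈ 0.837, b = sin(fδ)/sin δ ≈ 0.314.
p = a·p₁ + b·p₂ ≈ (-0.217, -0.403, -0.889); φ = arcsin(p_z) ≈ -62.77°, λ = atan2(p_y, p_x) ≈ -118.35°.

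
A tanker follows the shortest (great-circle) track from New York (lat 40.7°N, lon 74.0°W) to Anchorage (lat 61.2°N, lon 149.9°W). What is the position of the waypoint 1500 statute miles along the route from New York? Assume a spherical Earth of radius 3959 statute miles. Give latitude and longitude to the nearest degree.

≈ lat 56°N, lon 98°W

Convert each endpoint to a unit vector on the sphere (x = cos φ cos λ, y = cos φ sin λ, z = sin φ).
The central angle between the endpoints is δ = arccos(p₁·p₂) ≈ 0.849 rad (48.7°). The total great-circle distance is δ·R ≈ 0.849 × 3959 ≈ 3363 mi, so the target fraction is f = 1500/3363 ≈ 0.446.
Interpolate at f ≈ 0.446 with slerp weights a = sin((1−f)δ)/sin δ ≈ 0.604, b = sin(fδ)/sin δ ≈ 0.493.
p = a·p₁ + b·p₂ ≈ (-0.079, -0.559, 0.825); φ = arcsin(p_z) ≈ 55.63°, λ = atan2(p_y, p_x) ≈ -98.06°.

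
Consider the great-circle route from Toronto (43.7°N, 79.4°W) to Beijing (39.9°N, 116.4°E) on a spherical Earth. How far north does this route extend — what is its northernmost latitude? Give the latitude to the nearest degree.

The great circle lies in the plane with unit normal n̂ = (p₁ × p₂)/|p₁ × p₂|.
Here n̂_z ≈ -0.152; the vertex latitude is φ_max = arccos|n̂_z| ≈ 81.3°.

≈ 81°N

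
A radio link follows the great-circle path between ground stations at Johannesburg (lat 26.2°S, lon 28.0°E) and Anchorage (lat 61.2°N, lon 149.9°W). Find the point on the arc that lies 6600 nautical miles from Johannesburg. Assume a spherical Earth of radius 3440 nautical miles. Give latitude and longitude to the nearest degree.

The haversine formula gives a central angle δ ≈ 2.530 rad (145.0°) between the endpoints. The total great-circle distance is δ·R ≈ 2.530 × 3440 ≈ 8704 nmi, so the target fraction is f = 6600/8704 ≈ 0.758.
Interpolate at f ≈ 0.758 with slerp weights a = sin((1−f)δ)/sin δ ≈ 1.000, b = sin(fδ)/sin δ ≈ 1.638.
p = a·p₁ + b·p₂ ≈ (0.110, 0.026, 0.994); φ = arcsin(p_z) ≈ 83.52°, λ = atan2(p_y, p_x) ≈ 13.15°.

≈ lat 84°N, lon 13°E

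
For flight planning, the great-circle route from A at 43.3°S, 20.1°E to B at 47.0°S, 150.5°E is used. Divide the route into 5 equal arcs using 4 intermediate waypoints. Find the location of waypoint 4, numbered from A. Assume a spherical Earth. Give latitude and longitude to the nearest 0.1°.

From cos δ = sin φ₁ sin φ₂ + cos φ₁ cos φ₂ cos Δλ, the central angle is δ ≈ 1.390 rad (79.6°).
Interpolate at f = 4/5 with slerp weights a = sin((1−f)δ)/sin δ ≈ 0.279, b = sin(fδ)/sin δ ≈ 0.911.
p = a·p₁ + b·p₂ ≈ (-0.350, 0.376, -0.858); φ = arcsin(p_z) ≈ -59.08°, λ = atan2(p_y, p_x) ≈ 132.99°.

≈ 59.1°S, 133.0°E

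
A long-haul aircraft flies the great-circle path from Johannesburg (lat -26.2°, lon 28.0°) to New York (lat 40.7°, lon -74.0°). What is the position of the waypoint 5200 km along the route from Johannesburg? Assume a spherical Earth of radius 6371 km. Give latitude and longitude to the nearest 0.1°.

≈ lat 4.1°, lon -8.8°

The haversine formula gives a central angle δ ≈ 2.015 rad (115.4°) between the endpoints. The total great-circle distance is δ·R ≈ 2.015 × 6371 ≈ 12835 km, so the target fraction is f = 5200/12835 ≈ 0.405.
Interpolate at f ≈ 0.405 with slerp weights a = sin((1−f)δ)/sin δ ≈ 1.031, b = sin(fδ)/sin δ ≈ 0.807.
p = a·p₁ + b·p₂ ≈ (0.986, -0.153, 0.071); φ = arcsin(p_z) ≈ 4.05°, λ = atan2(p_y, p_x) ≈ -8.85°.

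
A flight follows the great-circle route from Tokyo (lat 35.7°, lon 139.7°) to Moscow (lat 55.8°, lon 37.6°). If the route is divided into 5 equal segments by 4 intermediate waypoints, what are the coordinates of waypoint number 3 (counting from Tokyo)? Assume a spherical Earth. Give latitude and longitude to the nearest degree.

≈ lat 60°, lon 89°

Convert each endpoint to a unit vector on the sphere (x = cos φ cos λ, y = cos φ sin λ, z = sin φ).
The central angle between the endpoints is δ = arccos(p₁·p₂) ≈ 1.173 rad (67.2°).
Interpolate at f = 3/5 with slerp weights a = sin((1−f)δ)/sin δ ≈ 0.491, b = sin(fδ)/sin δ ≈ 0.702.
p = a·p₁ + b·p₂ ≈ (0.009, 0.498, 0.867); φ = arcsin(p_z) ≈ 60.10°, λ = atan2(p_y, p_x) ≈ 88.99°.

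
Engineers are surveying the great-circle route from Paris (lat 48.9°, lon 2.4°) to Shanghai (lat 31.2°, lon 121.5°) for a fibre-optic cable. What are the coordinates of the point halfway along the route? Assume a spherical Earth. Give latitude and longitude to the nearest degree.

≈ lat 58°, lon 75°

The haversine formula gives a central angle δ ≈ 1.454 rad (83.3°) between the endpoints.
Interpolate at f = 1/2 with slerp weights a = sin((1−f)δ)/sin δ ≈ 0.669, b = sin(fδ)/sin δ ≈ 0.669.
p = a·p₁ + b·p₂ ≈ (0.140, 0.506, 0.851); φ = arcsin(p_z) ≈ 58.30°, λ = atan2(p_y, p_x) ≈ 74.50°.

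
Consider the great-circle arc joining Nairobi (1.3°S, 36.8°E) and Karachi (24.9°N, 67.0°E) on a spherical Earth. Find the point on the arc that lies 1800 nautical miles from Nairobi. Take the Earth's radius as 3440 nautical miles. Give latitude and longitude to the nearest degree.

≈ 19°N, 59°E

From cos δ = sin φ₁ sin φ₂ + cos φ₁ cos φ₂ cos Δλ, the central angle is δ ≈ 0.685 rad (39.3°). The total great-circle distance is δ·R ≈ 0.685 × 3440 ≈ 2358 nmi, so the target fraction is f = 1800/2358 ≈ 0.763.
Interpolate at f ≈ 0.763 with slerp weights a = sin((1−f)δ)/sin δ ≈ 0.255, b = sin(fδ)/sin δ ≈ 0.789.
p = a·p₁ + b·p₂ ≈ (0.484, 0.812, 0.327); φ = arcsin(p_z) ≈ 19.06°, λ = atan2(p_y, p_x) ≈ 59.20°.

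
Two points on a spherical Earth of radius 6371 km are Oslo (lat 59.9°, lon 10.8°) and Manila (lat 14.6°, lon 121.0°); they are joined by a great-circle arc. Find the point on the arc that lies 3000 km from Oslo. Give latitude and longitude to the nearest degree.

≈ lat 60°, lon 66°

Write both endpoints as unit vectors p₁, p₂ with components (cos φ cos λ, cos φ sin λ, sin φ).
The central angle between the endpoints is δ = arccos(p₁·p₂) ≈ 1.520 rad (87.1°). The total great-circle distance is δ·R ≈ 1.520 × 6371 ≈ 9686 km, so the target fraction is f = 3000/9686 ≈ 0.310.
Interpolate at f ≈ 0.310 with slerp weights a = sin((1−f)δ)/sin δ ≈ 0.868, b = sin(fδ)/sin δ ≈ 0.454.
p = a·p₁ + b·p₂ ≈ (0.201, 0.458, 0.866); φ = arcsin(p_z) ≈ 59.96°, λ = atan2(p_y, p_x) ≈ 66.29°.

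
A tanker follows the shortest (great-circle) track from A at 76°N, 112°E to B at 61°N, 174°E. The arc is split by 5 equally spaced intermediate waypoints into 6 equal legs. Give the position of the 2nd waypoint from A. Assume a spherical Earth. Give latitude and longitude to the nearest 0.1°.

≈ 73.5°N, 143.2°E

Write both endpoints as unit vectors p₁, p₂ with components (cos φ cos λ, cos φ sin λ, sin φ).
The central angle between the endpoints is δ = arccos(p₁·p₂) ≈ 0.442 rad (25.4°).
Interpolate at f = 2/6 with slerp weights a = sin((1−f)δ)/sin δ ≈ 0.679, b = sin(fδ)/sin δ ≈ 0.343.
p = a·p₁ + b·p₂ ≈ (-0.227, 0.170, 0.959); φ = arcsin(p_z) ≈ 73.54°, λ = atan2(p_y, p_x) ≈ 143.22°.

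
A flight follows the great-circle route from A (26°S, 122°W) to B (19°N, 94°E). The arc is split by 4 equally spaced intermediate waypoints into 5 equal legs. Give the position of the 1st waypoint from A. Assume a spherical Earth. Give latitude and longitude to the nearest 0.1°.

≈ (24.6°S, 154.4°W)

Write both endpoints as unit vectors p₁, p₂ with components (cos φ cos λ, cos φ sin λ, sin φ).
The central angle between the endpoints is δ = arccos(p₁·p₂) ≈ 2.550 rad (146.1°).
Interpolate at f = 1/5 with slerp weights a = sin((1−f)δ)/sin δ ≈ 1.600, b = sin(fδ)/sin δ ≈ 0.876.
p = a·p₁ + b·p₂ ≈ (-0.820, -0.393, -0.416); φ = arcsin(p_z) ≈ -24.59°, λ = atan2(p_y, p_x) ≈ -154.37°.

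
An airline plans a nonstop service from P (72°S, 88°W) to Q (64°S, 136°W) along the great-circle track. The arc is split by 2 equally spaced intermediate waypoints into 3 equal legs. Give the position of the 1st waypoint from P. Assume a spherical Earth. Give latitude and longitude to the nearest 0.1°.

≈ (70.9°S, 107.7°W)

Convert each endpoint to a unit vector on the sphere (x = cos φ cos λ, y = cos φ sin λ, z = sin φ).
The central angle between the endpoints is δ = arccos(p₁·p₂) ≈ 0.332 rad (19.0°).
Interpolate at f = 1/3 with slerp weights a = sin((1−f)δ)/sin δ ≈ 0.674, b = sin(fδ)/sin δ ≈ 0.339.
p = a·p₁ + b·p₂ ≈ (-0.100, -0.311, -0.945); φ = arcsin(p_z) ≈ -70.93°, λ = atan2(p_y, p_x) ≈ -107.75°.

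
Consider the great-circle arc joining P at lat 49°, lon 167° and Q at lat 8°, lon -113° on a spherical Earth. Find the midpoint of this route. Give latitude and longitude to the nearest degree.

From cos δ = sin φ₁ sin φ₂ + cos φ₁ cos φ₂ cos Δλ, the central angle is δ ≈ 1.351 rad (77.4°).
Interpolate at f = 1/2 with slerp weights a = sin((1−f)δ)/sin δ ≈ 0.641, b = sin(fδ)/sin δ ≈ 0.641.
p = a·p₁ + b·p₂ ≈ (-0.658, -0.490, 0.573); φ = arcsin(p_z) ≈ 34.94°, λ = atan2(p_y, p_x) ≈ -143.33°.

≈ lat 35°, lon -143°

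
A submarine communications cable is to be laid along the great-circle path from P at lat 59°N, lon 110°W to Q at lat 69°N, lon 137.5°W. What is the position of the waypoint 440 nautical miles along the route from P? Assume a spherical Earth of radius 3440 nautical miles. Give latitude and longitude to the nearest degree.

Convert each endpoint to a unit vector on the sphere (x = cos φ cos λ, y = cos φ sin λ, z = sin φ).
The central angle between the endpoints is δ = arccos(p₁·p₂) ≈ 0.269 rad (15.4°). The total great-circle distance is δ·R ≈ 0.269 × 3440 ≈ 926 nmi, so the target fraction is f = 440/926 ≈ 0.475.
Interpolate at f ≈ 0.475 with slerp weights a = sin((1−f)δ)/sin δ ≈ 0.530, b = sin(fδ)/sin δ ≈ 0.479.
p = a·p₁ + b·p₂ ≈ (-0.220, -0.372, 0.902); φ = arcsin(p_z) ≈ 64.37°, λ = atan2(p_y, p_x) ≈ -120.57°.

≈ lat 64°N, lon 121°W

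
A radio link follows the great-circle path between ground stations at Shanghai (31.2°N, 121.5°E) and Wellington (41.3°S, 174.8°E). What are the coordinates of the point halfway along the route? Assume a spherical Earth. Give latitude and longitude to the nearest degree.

The haversine formula gives a central angle δ ≈ 1.529 rad (87.6°) between the endpoints.
Interpolate at f = 1/2 with slerp weights a = sin((1−f)δ)/sin δ ≈ 0.693, b = sin(fδ)/sin δ ≈ 0.693.
p = a·p₁ + b·p₂ ≈ (-0.828, 0.552, -0.098); φ = arcsin(p_z) ≈ -5.64°, λ = atan2(p_y, p_x) ≈ 146.29°.

≈ (6°S, 146°E)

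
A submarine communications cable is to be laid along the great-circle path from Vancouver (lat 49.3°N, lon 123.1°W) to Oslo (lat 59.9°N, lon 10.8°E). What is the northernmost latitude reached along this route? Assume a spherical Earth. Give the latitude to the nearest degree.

≈ 75°N

The great circle lies in the plane with unit normal n̂ = (p₁ × p₂)/|p₁ × p₂|.
Here n̂_z ≈ +0.261; the vertex latitude is φ_max = arccos|n̂_z| ≈ 74.9°.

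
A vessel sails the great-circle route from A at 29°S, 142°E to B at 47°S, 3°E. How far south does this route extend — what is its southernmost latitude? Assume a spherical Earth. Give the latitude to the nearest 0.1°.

≈ 66.9°S

The great circle lies in the plane with unit normal n̂ = (p₁ × p₂)/|p₁ × p₂|.
Here n̂_z ≈ -0.393; the vertex latitude is φ_max = arccos|n̂_z| ≈ 66.9°.
Check via Clairaut: cos φ_max = |cos φ₁| · sin C = cos(29.0°)·sin(153.3°) ≈ 0.393, again giving ≈ 66.9°.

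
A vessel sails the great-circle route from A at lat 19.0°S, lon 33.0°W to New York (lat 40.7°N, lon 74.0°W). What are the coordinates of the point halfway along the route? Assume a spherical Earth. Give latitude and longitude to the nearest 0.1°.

≈ lat 11.6°N, lon 51.1°W

Write both endpoints as unit vectors p₁, p₂ with components (cos φ cos λ, cos φ sin λ, sin φ).
The central angle between the endpoints is δ = arccos(p₁·p₂) ≈ 1.236 rad (70.8°).
Interpolate at f = 1/2 with slerp weights a = sin((1−f)δ)/sin δ ≈ 0.613, b = sin(fδ)/sin δ ≈ 0.613.
p = a·p₁ + b·p₂ ≈ (0.615, -0.763, 0.200); φ = arcsin(p_z) ≈ 11.55°, λ = atan2(p_y, p_x) ≈ -51.15°.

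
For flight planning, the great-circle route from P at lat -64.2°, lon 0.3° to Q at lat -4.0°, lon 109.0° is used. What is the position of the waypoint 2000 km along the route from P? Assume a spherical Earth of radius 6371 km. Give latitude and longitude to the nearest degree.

≈ lat -64°, lon 42°

Write both endpoints as unit vectors p₁, p₂ with components (cos φ cos λ, cos φ sin λ, sin φ).
The central angle between the endpoints is δ = arccos(p₁·p₂) ≈ 1.647 rad (94.4°). The total great-circle distance is δ·R ≈ 1.647 × 6371 ≈ 10495 km, so the target fraction is f = 2000/10495 ≈ 0.191.
Interpolate at f ≈ 0.191 with slerp weights a = sin((1−f)δ)/sin δ ≈ 0.975, b = sin(fδ)/sin δ ≈ 0.310.
p = a·p₁ + b·p₂ ≈ (0.324, 0.294, -0.899); φ = arcsin(p_z) ≈ -64.06°, λ = atan2(p_y, p_x) ≈ 42.28°.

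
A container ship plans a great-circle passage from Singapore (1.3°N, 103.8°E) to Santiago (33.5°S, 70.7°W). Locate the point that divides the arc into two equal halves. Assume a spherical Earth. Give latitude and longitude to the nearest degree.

Convert each endpoint to a unit vector on the sphere (x = cos φ cos λ, y = cos φ sin λ, z = sin φ).
The central angle between the endpoints is δ = arccos(p₁·p₂) ≈ 2.572 rad (147.4°).
Interpolate at f = 1/2 with slerp weights a = sin((1−f)δ)/sin δ ≈ 1.781, b = sin(fδ)/sin δ ≈ 1.781.
p = a·p₁ + b·p₂ ≈ (0.066, 0.327, -0.943); φ = arcsin(p_z) ≈ -70.48°, λ = atan2(p_y, p_x) ≈ 78.58°.

≈ 70°S, 79°E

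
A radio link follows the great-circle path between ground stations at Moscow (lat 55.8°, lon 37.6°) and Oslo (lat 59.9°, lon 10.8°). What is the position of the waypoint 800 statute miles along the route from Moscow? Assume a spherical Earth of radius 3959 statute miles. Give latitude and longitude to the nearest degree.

≈ lat 60°, lon 17°

The haversine formula gives a central angle δ ≈ 0.257 rad (14.7°) between the endpoints. The total great-circle distance is δ·R ≈ 0.257 × 3959 ≈ 1017 mi, so the target fraction is f = 800/1017 ≈ 0.786.
Interpolate at f ≈ 0.786 with slerp weights a = sin((1−f)δ)/sin δ ≈ 0.216, b = sin(fδ)/sin δ ≈ 0.790.
p = a·p₁ + b·p₂ ≈ (0.485, 0.148, 0.862); φ = arcsin(p_z) ≈ 59.51°, λ = atan2(p_y, p_x) ≈ 16.99°.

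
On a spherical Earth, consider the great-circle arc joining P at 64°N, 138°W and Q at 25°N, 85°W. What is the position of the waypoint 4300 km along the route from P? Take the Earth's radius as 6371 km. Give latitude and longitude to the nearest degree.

≈ 37°N, 92°W

Convert each endpoint to a unit vector on the sphere (x = cos φ cos λ, y = cos φ sin λ, z = sin φ).
The central angle between the endpoints is δ = arccos(p₁·p₂) ≈ 0.903 rad (51.8°). The total great-circle distance is δ·R ≈ 0.903 × 6371 ≈ 5756 km, so the target fraction is f = 4300/5756 ≈ 0.747.
Interpolate at f ≈ 0.747 with slerp weights a = sin((1−f)δ)/sin δ ≈ 0.288, b = sin(fδ)/sin δ ≈ 0.796.
p = a·p₁ + b·p₂ ≈ (-0.031, -0.803, 0.595); φ = arcsin(p_z) ≈ 36.54°, λ = atan2(p_y, p_x) ≈ -92.22°.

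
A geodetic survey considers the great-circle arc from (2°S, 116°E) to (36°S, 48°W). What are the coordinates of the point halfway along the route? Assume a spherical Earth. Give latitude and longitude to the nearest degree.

From cos δ = sin φ₁ sin φ₂ + cos φ₁ cos φ₂ cos Δλ, the central angle is δ ≈ 2.429 rad (139.2°).
Interpolate at f = 1/2 with slerp weights a = sin((1−f)δ)/sin δ ≈ 1.434, b = sin(fδ)/sin δ ≈ 1.434.
p = a·p₁ + b·p₂ ≈ (0.148, 0.426, -0.893); φ = arcsin(p_z) ≈ -63.21°, λ = atan2(p_y, p_x) ≈ 70.83°.

≈ (63°S, 71°E)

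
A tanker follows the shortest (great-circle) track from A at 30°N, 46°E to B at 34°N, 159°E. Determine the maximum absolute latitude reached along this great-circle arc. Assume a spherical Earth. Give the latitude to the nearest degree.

The great circle lies in the plane with unit normal n̂ = (p₁ × p₂)/|p₁ × p₂|.
Here n̂_z ≈ +0.661; the vertex latitude is φ_max = arccos|n̂_z| ≈ 48.6°.
Check via Clairaut: cos φ_max = |cos φ₁| · sin C = cos(30.0°)·sin(49.7°) ≈ 0.661, again giving ≈ 48.6°.

≈ 49°N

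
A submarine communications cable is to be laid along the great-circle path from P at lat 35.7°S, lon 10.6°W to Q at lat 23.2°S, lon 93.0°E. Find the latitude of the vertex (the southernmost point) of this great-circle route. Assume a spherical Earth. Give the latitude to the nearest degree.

The great circle lies in the plane with unit normal n̂ = (p₁ × p₂)/|p₁ × p₂|.
Here n̂_z ≈ +0.727; the vertex latitude is φ_max = arccos|n̂_z| ≈ 43.4°.
Check via Clairaut: cos φ_max = |cos φ₁| · sin C = cos(35.7°)·sin(116.5°) ≈ 0.727, again giving ≈ 43.4°.

≈ 43°S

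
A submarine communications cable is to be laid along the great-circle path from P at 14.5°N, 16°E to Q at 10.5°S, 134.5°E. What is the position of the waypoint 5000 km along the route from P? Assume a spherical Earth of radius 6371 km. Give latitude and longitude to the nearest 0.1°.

≈ 7.5°N, 61.3°E

From cos δ = sin φ₁ sin φ₂ + cos φ₁ cos φ₂ cos Δλ, the central angle is δ ≈ 2.094 rad (120.0°). The total great-circle distance is δ·R ≈ 2.094 × 6371 ≈ 13342 km, so the target fraction is f = 5000/13342 ≈ 0.375.
Interpolate at f ≈ 0.375 with slerp weights a = sin((1−f)δ)/sin δ ≈ 1.115, b = sin(fδ)/sin δ ≈ 0.816.
p = a·p₁ + b·p₂ ≈ (0.476, 0.870, 0.131); φ = arcsin(p_z) ≈ 7.50°, λ = atan2(p_y, p_x) ≈ 61.33°.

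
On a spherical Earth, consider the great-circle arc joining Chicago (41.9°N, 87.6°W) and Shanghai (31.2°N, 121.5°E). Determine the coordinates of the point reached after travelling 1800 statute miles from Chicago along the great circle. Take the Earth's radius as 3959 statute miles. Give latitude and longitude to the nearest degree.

The haversine formula gives a central angle δ ≈ 1.783 rad (102.1°) between the endpoints. The total great-circle distance is δ·R ≈ 1.783 × 3959 ≈ 7058 mi, so the target fraction is f = 1800/7058 ≈ 0.255.
Interpolate at f ≈ 0.255 with slerp weights a = sin((1−f)δ)/sin δ ≈ 0.993, b = sin(fδ)/sin δ ≈ 0.449.
p = a·p₁ + b·p₂ ≈ (-0.170, -0.411, 0.896); φ = arcsin(p_z) ≈ 63.61°, λ = atan2(p_y, p_x) ≈ -112.46°.

≈ (64°N, 112°W)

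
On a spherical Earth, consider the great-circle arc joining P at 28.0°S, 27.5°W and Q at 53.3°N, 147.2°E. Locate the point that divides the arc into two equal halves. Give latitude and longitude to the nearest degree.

The haversine formula gives a central angle δ ≈ 2.695 rad (154.4°) between the endpoints.
Interpolate at f = 1/2 with slerp weights a = sin((1−f)δ)/sin δ ≈ 2.257, b = sin(fδ)/sin δ ≈ 2.257.
p = a·p₁ + b·p₂ ≈ (0.634, -0.189, 0.750); φ = arcsin(p_z) ≈ 48.58°, λ = atan2(p_y, p_x) ≈ -16.64°.

≈ 49°N, 17°W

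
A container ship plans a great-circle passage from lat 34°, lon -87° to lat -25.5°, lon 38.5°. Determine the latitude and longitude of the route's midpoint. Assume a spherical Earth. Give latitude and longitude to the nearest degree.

Write both endpoints as unit vectors p₁, p₂ with components (cos φ cos λ, cos φ sin λ, sin φ).
The central angle between the endpoints is δ = arccos(p₁·p₂) ≈ 2.312 rad (132.5°).
Interpolate at f = 1/2 with slerp weights a = sin((1−f)δ)/sin δ ≈ 1.241, b = sin(fδ)/sin δ ≈ 1.241.
p = a·p₁ + b·p₂ ≈ (0.930, -0.330, 0.160); φ = arcsin(p_z) ≈ 9.19°, λ = atan2(p_y, p_x) ≈ -19.54°.

≈ lat 9°, lon -20°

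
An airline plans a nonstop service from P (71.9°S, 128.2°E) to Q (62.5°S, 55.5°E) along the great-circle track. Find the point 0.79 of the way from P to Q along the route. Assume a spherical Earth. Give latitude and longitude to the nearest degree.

≈ (67°S, 65°E)

The haversine formula gives a central angle δ ≈ 0.483 rad (27.7°) between the endpoints.
Interpolate at f = 0.79 with slerp weights a = sin((1−f)δ)/sin δ ≈ 0.218, b = sin(fδ)/sin δ ≈ 0.802.
p = a·p₁ + b·p₂ ≈ (0.168, 0.358, -0.918); φ = arcsin(p_z) ≈ -66.69°, λ = atan2(p_y, p_x) ≈ 64.91°.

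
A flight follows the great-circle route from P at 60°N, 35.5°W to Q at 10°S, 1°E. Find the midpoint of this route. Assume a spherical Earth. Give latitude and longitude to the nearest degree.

≈ 26°N, 11°W

Write both endpoints as unit vectors p₁, p₂ with components (cos φ cos λ, cos φ sin λ, sin φ).
The central angle between the endpoints is δ = arccos(p₁·p₂) ≈ 1.323 rad (75.8°).
Interpolate at f = 1/2 with slerp weights a = sin((1−f)δ)/sin δ ≈ 0.634, b = sin(fδ)/sin δ ≈ 0.634.
p = a·p₁ + b·p₂ ≈ (0.882, -0.173, 0.439); φ = arcsin(p_z) ≈ 26.02°, λ = atan2(p_y, p_x) ≈ -11.10°.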